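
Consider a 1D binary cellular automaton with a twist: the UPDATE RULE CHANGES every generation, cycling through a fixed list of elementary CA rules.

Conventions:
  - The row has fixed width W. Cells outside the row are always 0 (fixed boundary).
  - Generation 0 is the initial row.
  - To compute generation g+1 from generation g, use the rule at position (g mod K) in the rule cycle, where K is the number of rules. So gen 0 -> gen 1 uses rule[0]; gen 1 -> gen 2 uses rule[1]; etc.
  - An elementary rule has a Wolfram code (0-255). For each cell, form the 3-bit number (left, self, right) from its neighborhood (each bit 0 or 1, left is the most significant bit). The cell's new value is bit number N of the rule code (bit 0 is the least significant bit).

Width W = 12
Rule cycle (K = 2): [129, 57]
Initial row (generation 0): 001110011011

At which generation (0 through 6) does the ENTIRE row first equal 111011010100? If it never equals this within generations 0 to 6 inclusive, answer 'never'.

Answer: never

Derivation:
Gen 0: 001110011011
Gen 1 (rule 129): 100100000000
Gen 2 (rule 57): 010011111111
Gen 3 (rule 129): 000001111110
Gen 4 (rule 57): 111101000001
Gen 5 (rule 129): 011000011100
Gen 6 (rule 57): 010111010011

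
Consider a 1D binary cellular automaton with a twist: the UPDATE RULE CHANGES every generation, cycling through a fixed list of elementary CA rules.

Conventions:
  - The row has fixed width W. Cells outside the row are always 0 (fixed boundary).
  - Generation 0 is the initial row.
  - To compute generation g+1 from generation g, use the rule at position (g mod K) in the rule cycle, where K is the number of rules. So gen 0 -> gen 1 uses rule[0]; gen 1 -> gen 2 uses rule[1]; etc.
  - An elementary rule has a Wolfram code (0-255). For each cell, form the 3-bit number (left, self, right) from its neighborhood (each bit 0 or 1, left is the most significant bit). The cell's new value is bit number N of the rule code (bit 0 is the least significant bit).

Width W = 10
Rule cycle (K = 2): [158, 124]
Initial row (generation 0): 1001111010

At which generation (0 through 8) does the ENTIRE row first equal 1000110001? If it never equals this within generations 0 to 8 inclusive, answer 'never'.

Gen 0: 1001111010
Gen 1 (rule 158): 1111110011
Gen 2 (rule 124): 1000011011
Gen 3 (rule 158): 1100110010
Gen 4 (rule 124): 1110111011
Gen 5 (rule 158): 1100110010
Gen 6 (rule 124): 1110111011
Gen 7 (rule 158): 1100110010
Gen 8 (rule 124): 1110111011

Answer: never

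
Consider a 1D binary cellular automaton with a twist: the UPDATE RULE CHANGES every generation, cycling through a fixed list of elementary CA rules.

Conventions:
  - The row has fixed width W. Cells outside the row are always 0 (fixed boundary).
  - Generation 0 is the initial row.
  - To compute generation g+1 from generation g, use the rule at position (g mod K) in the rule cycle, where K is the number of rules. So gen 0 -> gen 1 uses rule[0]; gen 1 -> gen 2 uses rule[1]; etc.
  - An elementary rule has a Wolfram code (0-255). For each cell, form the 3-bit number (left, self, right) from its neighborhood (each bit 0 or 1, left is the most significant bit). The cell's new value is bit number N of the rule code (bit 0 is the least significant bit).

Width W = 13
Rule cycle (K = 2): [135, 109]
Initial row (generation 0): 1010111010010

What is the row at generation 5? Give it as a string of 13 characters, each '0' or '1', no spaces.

Answer: 1101011111001

Derivation:
Gen 0: 1010111010010
Gen 1 (rule 135): 1010010010110
Gen 2 (rule 109): 1110010011110
Gen 3 (rule 135): 0100110101100
Gen 4 (rule 109): 0100111111101
Gen 5 (rule 135): 1101011111001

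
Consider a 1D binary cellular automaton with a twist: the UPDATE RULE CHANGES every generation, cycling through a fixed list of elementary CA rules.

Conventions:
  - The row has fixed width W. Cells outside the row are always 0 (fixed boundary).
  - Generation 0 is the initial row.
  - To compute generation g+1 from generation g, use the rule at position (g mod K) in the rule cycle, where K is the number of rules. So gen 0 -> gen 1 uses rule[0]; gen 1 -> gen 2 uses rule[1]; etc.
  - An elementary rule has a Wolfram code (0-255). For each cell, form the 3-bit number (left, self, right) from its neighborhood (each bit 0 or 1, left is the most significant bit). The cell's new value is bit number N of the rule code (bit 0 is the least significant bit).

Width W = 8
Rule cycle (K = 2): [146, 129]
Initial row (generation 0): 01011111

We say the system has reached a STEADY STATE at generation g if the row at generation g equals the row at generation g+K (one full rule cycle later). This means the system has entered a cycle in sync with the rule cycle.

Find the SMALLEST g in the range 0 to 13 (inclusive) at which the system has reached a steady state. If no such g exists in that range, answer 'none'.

Answer: none

Derivation:
Gen 0: 01011111
Gen 1 (rule 146): 10001110
Gen 2 (rule 129): 00100100
Gen 3 (rule 146): 01011010
Gen 4 (rule 129): 00000000
Gen 5 (rule 146): 00000000
Gen 6 (rule 129): 11111111
Gen 7 (rule 146): 01111110
Gen 8 (rule 129): 00111100
Gen 9 (rule 146): 01011010
Gen 10 (rule 129): 00000000
Gen 11 (rule 146): 00000000
Gen 12 (rule 129): 11111111
Gen 13 (rule 146): 01111110
Gen 14 (rule 129): 00111100
Gen 15 (rule 146): 01011010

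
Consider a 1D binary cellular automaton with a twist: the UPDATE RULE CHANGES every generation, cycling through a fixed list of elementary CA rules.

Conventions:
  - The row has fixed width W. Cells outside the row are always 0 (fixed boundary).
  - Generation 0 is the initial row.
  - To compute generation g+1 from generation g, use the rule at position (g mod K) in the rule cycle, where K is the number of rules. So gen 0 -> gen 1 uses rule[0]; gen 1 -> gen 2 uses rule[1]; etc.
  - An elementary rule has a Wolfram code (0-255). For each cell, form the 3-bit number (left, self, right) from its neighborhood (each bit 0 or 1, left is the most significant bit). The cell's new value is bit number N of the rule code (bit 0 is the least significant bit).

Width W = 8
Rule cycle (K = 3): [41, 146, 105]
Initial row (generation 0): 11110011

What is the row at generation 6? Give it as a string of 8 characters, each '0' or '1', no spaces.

Gen 0: 11110011
Gen 1 (rule 41): 10000010
Gen 2 (rule 146): 01000101
Gen 3 (rule 105): 00010010
Gen 4 (rule 41): 11000000
Gen 5 (rule 146): 00100000
Gen 6 (rule 105): 10001111

Answer: 10001111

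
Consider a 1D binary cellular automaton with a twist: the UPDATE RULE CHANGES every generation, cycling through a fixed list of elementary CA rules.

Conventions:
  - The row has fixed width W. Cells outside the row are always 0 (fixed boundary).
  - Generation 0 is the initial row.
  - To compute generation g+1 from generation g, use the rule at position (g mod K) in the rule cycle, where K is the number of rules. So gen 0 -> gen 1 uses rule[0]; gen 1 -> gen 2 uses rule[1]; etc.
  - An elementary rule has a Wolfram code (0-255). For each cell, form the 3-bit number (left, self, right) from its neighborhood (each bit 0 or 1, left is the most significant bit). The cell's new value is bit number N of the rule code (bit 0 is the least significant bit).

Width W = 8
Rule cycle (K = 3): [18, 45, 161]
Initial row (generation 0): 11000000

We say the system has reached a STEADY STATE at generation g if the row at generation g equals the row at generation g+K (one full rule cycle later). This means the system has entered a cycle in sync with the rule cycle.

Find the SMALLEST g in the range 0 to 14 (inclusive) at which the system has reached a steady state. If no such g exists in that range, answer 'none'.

Gen 0: 11000000
Gen 1 (rule 18): 00100000
Gen 2 (rule 45): 10101111
Gen 3 (rule 161): 01010110
Gen 4 (rule 18): 10000001
Gen 5 (rule 45): 10111101
Gen 6 (rule 161): 01011010
Gen 7 (rule 18): 10000001
Gen 8 (rule 45): 10111101
Gen 9 (rule 161): 01011010
Gen 10 (rule 18): 10000001
Gen 11 (rule 45): 10111101
Gen 12 (rule 161): 01011010
Gen 13 (rule 18): 10000001
Gen 14 (rule 45): 10111101
Gen 15 (rule 161): 01011010
Gen 16 (rule 18): 10000001
Gen 17 (rule 45): 10111101

Answer: 4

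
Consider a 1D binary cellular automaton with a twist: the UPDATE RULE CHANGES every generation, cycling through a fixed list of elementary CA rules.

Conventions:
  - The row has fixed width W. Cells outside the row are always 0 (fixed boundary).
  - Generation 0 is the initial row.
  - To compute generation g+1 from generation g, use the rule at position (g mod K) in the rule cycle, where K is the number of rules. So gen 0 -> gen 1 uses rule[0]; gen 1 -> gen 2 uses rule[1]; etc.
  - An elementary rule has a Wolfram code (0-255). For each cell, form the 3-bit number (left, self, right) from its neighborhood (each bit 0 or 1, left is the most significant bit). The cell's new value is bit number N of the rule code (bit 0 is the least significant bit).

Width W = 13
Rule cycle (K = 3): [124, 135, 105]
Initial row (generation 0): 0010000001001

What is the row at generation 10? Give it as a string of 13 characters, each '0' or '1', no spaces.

Answer: 0011011100011

Derivation:
Gen 0: 0010000001001
Gen 1 (rule 124): 0011000001101
Gen 2 (rule 135): 1100011110001
Gen 3 (rule 105): 1101010010100
Gen 4 (rule 124): 1111111011110
Gen 5 (rule 135): 0111110001100
Gen 6 (rule 105): 0100010101101
Gen 7 (rule 124): 0110011111111
Gen 8 (rule 135): 1000101111110
Gen 9 (rule 105): 0010011000010
Gen 10 (rule 124): 0011011100011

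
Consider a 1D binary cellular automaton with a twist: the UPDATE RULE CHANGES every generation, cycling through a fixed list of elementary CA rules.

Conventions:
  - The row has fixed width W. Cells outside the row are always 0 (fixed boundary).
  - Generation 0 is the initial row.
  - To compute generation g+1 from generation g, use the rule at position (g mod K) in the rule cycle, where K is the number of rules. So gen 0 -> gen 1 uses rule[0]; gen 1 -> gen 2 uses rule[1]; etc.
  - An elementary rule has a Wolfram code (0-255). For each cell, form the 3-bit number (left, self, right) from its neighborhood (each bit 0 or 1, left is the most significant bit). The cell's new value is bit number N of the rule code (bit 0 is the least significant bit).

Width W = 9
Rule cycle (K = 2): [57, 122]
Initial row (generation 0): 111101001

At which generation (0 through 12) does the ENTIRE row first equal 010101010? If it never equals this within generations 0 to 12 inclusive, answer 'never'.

Gen 0: 111101001
Gen 1 (rule 57): 100010100
Gen 2 (rule 122): 010101010
Gen 3 (rule 57): 001010101
Gen 4 (rule 122): 010101010
Gen 5 (rule 57): 001010101
Gen 6 (rule 122): 010101010
Gen 7 (rule 57): 001010101
Gen 8 (rule 122): 010101010
Gen 9 (rule 57): 001010101
Gen 10 (rule 122): 010101010
Gen 11 (rule 57): 001010101
Gen 12 (rule 122): 010101010

Answer: 2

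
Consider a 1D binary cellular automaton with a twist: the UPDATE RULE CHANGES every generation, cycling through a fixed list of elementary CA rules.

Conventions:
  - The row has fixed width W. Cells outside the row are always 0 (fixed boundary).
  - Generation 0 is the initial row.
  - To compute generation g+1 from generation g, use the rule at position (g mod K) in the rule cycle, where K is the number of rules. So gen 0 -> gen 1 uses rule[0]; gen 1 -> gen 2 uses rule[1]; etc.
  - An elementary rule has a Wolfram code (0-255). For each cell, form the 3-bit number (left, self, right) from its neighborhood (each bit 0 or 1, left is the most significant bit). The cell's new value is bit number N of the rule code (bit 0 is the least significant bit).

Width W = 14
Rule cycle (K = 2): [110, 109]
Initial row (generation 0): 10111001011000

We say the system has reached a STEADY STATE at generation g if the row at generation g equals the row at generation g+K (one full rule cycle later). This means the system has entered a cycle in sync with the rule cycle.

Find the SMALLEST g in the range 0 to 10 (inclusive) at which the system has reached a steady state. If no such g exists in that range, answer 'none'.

Answer: none

Derivation:
Gen 0: 10111001011000
Gen 1 (rule 110): 11101011111000
Gen 2 (rule 109): 10111110001011
Gen 3 (rule 110): 11100010011111
Gen 4 (rule 109): 10101010010001
Gen 5 (rule 110): 11111110110011
Gen 6 (rule 109): 10000011110011
Gen 7 (rule 110): 10000110010111
Gen 8 (rule 109): 10110110011101
Gen 9 (rule 110): 11111110110111
Gen 10 (rule 109): 10000011111101
Gen 11 (rule 110): 10000110000111
Gen 12 (rule 109): 10110110110101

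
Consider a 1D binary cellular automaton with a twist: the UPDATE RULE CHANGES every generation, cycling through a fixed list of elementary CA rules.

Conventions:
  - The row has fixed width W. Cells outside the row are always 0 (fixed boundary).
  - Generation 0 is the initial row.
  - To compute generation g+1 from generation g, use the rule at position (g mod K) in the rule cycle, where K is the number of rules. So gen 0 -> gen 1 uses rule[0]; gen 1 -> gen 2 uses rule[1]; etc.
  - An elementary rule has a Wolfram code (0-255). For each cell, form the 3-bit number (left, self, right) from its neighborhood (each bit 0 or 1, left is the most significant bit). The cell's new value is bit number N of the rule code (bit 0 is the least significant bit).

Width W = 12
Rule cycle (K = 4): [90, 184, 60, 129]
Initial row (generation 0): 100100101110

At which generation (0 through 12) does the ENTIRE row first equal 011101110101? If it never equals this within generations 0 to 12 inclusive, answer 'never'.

Answer: 3

Derivation:
Gen 0: 100100101110
Gen 1 (rule 90): 011011001011
Gen 2 (rule 184): 010110100110
Gen 3 (rule 60): 011101110101
Gen 4 (rule 129): 001000100000
Gen 5 (rule 90): 010101010000
Gen 6 (rule 184): 001010101000
Gen 7 (rule 60): 001111111100
Gen 8 (rule 129): 100111111001
Gen 9 (rule 90): 011100001110
Gen 10 (rule 184): 011010001101
Gen 11 (rule 60): 010111001011
Gen 12 (rule 129): 000010000000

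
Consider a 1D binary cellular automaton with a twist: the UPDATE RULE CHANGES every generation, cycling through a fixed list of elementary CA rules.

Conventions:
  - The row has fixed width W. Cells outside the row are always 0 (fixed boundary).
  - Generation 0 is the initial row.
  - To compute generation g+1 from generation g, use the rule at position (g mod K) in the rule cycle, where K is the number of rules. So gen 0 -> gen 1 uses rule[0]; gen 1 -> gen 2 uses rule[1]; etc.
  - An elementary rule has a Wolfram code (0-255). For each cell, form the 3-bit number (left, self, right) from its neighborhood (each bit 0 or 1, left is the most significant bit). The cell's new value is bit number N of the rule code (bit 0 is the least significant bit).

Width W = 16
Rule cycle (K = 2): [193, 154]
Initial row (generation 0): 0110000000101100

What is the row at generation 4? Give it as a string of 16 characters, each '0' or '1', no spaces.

Answer: 0000111010000110

Derivation:
Gen 0: 0110000000101100
Gen 1 (rule 193): 0010111110000101
Gen 2 (rule 154): 0100111101001000
Gen 3 (rule 193): 0000011100000011
Gen 4 (rule 154): 0000111010000110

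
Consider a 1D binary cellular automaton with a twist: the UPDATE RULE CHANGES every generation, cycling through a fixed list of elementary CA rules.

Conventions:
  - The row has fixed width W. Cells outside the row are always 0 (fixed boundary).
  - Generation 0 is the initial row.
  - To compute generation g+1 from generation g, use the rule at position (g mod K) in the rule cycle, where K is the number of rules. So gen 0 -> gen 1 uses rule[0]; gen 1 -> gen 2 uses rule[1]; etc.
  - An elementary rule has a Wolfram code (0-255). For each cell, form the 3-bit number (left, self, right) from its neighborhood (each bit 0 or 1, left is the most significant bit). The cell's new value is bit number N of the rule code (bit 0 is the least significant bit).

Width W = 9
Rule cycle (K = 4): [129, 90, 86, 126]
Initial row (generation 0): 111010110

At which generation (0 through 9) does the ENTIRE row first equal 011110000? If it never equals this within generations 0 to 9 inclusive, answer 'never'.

Gen 0: 111010110
Gen 1 (rule 129): 010000000
Gen 2 (rule 90): 101000000
Gen 3 (rule 86): 101100000
Gen 4 (rule 126): 111110000
Gen 5 (rule 129): 011100111
Gen 6 (rule 90): 110111101
Gen 7 (rule 86): 010000101
Gen 8 (rule 126): 111001111
Gen 9 (rule 129): 010000110

Answer: never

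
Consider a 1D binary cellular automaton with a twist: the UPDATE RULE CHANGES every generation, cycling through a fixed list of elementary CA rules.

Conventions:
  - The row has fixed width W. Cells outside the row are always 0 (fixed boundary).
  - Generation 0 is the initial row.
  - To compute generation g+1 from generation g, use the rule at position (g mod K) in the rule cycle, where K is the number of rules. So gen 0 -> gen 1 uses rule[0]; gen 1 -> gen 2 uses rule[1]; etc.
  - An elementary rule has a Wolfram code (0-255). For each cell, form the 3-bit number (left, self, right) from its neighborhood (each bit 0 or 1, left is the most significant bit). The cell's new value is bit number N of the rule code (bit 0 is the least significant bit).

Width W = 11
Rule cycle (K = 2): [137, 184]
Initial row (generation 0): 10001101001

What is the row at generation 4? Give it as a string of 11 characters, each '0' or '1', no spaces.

Gen 0: 10001101001
Gen 1 (rule 137): 00101000000
Gen 2 (rule 184): 00010100000
Gen 3 (rule 137): 11000001111
Gen 4 (rule 184): 10100001110

Answer: 10100001110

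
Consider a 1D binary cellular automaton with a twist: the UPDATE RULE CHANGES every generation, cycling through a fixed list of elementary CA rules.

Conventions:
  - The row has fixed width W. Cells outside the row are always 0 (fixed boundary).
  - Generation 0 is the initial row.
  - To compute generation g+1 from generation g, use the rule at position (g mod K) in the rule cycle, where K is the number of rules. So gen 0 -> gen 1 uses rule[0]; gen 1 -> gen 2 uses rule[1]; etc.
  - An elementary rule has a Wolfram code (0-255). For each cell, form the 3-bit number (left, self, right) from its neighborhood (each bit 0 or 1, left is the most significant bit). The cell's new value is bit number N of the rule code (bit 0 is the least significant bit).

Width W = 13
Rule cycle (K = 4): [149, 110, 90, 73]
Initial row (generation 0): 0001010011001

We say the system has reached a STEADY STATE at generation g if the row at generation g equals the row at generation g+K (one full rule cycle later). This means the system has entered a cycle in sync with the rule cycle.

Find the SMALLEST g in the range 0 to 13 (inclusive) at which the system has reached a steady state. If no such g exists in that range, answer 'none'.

Answer: none

Derivation:
Gen 0: 0001010011001
Gen 1 (rule 149): 1101011000101
Gen 2 (rule 110): 1111111001111
Gen 3 (rule 90): 1000001111001
Gen 4 (rule 73): 0011101001000
Gen 5 (rule 149): 1001001101111
Gen 6 (rule 110): 1011011111001
Gen 7 (rule 90): 0011010001110
Gen 8 (rule 73): 1011000101010
Gen 9 (rule 149): 1000110101011
Gen 10 (rule 110): 1001111111111
Gen 11 (rule 90): 0111000000001
Gen 12 (rule 73): 0101011111100
Gen 13 (rule 149): 0101001111011
Gen 14 (rule 110): 1111011001111
Gen 15 (rule 90): 1001011111001
Gen 16 (rule 73): 0000010001000
Gen 17 (rule 149): 1111011101111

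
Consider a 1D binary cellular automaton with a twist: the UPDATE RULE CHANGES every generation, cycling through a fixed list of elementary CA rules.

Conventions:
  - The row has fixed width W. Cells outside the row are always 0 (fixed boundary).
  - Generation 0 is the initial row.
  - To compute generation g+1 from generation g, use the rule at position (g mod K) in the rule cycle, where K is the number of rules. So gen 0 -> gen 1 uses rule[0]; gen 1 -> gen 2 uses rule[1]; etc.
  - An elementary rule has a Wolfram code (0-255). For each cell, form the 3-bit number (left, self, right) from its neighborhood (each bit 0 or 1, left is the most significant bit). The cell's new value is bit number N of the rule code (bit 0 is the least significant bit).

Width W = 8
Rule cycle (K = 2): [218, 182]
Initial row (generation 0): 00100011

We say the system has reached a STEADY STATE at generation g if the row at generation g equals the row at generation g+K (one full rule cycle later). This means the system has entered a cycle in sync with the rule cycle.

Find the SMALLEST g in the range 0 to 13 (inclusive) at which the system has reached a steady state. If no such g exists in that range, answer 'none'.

Answer: none

Derivation:
Gen 0: 00100011
Gen 1 (rule 218): 01010111
Gen 2 (rule 182): 11111010
Gen 3 (rule 218): 11111001
Gen 4 (rule 182): 01110111
Gen 5 (rule 218): 11110111
Gen 6 (rule 182): 01101010
Gen 7 (rule 218): 11100001
Gen 8 (rule 182): 01010011
Gen 9 (rule 218): 10001111
Gen 10 (rule 182): 11010110
Gen 11 (rule 218): 11000111
Gen 12 (rule 182): 00101010
Gen 13 (rule 218): 01000001
Gen 14 (rule 182): 11100011
Gen 15 (rule 218): 11110111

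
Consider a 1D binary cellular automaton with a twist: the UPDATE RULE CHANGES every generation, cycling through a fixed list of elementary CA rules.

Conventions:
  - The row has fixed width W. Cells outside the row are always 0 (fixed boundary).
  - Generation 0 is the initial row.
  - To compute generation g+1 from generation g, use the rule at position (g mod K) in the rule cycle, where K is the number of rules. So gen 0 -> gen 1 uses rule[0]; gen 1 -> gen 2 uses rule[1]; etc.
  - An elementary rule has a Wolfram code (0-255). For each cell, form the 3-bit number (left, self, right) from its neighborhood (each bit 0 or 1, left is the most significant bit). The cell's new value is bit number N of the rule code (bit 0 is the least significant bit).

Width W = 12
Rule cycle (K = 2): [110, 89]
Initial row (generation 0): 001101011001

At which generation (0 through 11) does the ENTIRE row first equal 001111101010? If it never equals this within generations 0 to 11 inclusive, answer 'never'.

Gen 0: 001101011001
Gen 1 (rule 110): 011111111011
Gen 2 (rule 89): 010000001011
Gen 3 (rule 110): 110000011111
Gen 4 (rule 89): 111111010001
Gen 5 (rule 110): 100001110011
Gen 6 (rule 89): 011101011011
Gen 7 (rule 110): 110111111111
Gen 8 (rule 89): 110100000001
Gen 9 (rule 110): 111100000011
Gen 10 (rule 89): 100111111011
Gen 11 (rule 110): 101100001111

Answer: never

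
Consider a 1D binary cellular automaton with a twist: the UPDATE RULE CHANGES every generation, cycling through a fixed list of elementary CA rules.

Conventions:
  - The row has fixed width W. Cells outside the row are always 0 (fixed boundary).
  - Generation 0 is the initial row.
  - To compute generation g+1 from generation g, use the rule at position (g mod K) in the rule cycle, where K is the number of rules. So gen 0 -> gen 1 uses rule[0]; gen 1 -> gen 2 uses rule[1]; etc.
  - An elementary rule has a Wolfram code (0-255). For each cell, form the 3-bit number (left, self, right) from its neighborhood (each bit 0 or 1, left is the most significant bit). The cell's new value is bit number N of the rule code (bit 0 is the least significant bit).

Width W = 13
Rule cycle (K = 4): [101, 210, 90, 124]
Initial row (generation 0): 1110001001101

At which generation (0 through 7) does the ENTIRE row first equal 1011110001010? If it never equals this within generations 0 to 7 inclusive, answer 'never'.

Answer: never

Derivation:
Gen 0: 1110001001101
Gen 1 (rule 101): 0010101000111
Gen 2 (rule 210): 0100000101011
Gen 3 (rule 90): 1010001000011
Gen 4 (rule 124): 1111001100011
Gen 5 (rule 101): 0001000101001
Gen 6 (rule 210): 0010101000110
Gen 7 (rule 90): 0100000101111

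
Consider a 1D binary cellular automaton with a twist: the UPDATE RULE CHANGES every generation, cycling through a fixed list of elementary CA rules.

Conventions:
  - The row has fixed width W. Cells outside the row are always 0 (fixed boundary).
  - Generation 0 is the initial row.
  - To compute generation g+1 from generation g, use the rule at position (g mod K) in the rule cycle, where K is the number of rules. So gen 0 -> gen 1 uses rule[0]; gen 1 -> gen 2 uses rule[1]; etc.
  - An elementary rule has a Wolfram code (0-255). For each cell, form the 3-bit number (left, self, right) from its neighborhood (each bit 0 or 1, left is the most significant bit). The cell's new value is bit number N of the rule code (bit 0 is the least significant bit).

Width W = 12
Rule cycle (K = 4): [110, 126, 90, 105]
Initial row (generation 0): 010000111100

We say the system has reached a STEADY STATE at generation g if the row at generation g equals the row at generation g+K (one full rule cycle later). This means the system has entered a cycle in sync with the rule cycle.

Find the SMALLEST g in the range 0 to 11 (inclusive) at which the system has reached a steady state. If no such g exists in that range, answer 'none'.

Gen 0: 010000111100
Gen 1 (rule 110): 110001100100
Gen 2 (rule 126): 111011111110
Gen 3 (rule 90): 101010000011
Gen 4 (rule 105): 010100111011
Gen 5 (rule 110): 111101101111
Gen 6 (rule 126): 100111111001
Gen 7 (rule 90): 011100001110
Gen 8 (rule 105): 010101101010
Gen 9 (rule 110): 111111111110
Gen 10 (rule 126): 100000000011
Gen 11 (rule 90): 010000000111
Gen 12 (rule 105): 000111110101
Gen 13 (rule 110): 001100011111
Gen 14 (rule 126): 011110110001
Gen 15 (rule 90): 110010111010

Answer: none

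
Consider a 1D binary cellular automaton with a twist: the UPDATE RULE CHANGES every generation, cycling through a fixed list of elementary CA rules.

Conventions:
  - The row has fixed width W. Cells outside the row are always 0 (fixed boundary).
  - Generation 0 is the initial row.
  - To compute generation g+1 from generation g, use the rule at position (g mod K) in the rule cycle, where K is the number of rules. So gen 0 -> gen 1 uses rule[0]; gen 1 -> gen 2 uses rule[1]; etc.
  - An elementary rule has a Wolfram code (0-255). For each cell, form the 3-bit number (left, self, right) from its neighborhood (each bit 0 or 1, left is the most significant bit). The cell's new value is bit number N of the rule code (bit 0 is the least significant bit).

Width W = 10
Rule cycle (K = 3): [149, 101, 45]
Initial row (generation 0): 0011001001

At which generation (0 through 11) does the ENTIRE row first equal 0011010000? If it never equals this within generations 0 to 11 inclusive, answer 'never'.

Answer: never

Derivation:
Gen 0: 0011001001
Gen 1 (rule 149): 1000101101
Gen 2 (rule 101): 1010110111
Gen 3 (rule 45): 1111101100
Gen 4 (rule 149): 0111000011
Gen 5 (rule 101): 0001011001
Gen 6 (rule 45): 1101110001
Gen 7 (rule 149): 0000101101
Gen 8 (rule 101): 1110110111
Gen 9 (rule 45): 1001101100
Gen 10 (rule 149): 1100000011
Gen 11 (rule 101): 0101111001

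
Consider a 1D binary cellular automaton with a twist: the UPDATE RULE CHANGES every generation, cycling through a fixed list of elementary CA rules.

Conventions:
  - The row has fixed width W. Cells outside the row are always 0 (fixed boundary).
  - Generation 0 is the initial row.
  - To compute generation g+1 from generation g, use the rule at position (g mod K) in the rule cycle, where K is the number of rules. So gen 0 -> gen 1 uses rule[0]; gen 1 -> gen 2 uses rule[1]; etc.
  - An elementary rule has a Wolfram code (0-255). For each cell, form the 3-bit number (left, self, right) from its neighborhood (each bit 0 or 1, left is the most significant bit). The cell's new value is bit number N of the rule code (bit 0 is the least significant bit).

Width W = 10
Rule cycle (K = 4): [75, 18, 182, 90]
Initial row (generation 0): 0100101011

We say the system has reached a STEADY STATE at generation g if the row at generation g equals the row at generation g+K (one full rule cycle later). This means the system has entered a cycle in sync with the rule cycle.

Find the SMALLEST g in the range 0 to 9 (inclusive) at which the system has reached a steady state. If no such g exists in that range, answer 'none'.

Gen 0: 0100101011
Gen 1 (rule 75): 1001000011
Gen 2 (rule 18): 0110100100
Gen 3 (rule 182): 1001111110
Gen 4 (rule 90): 0111000011
Gen 5 (rule 75): 1101011111
Gen 6 (rule 18): 0000000000
Gen 7 (rule 182): 0000000000
Gen 8 (rule 90): 0000000000
Gen 9 (rule 75): 1111111111
Gen 10 (rule 18): 0000000000
Gen 11 (rule 182): 0000000000
Gen 12 (rule 90): 0000000000
Gen 13 (rule 75): 1111111111

Answer: 6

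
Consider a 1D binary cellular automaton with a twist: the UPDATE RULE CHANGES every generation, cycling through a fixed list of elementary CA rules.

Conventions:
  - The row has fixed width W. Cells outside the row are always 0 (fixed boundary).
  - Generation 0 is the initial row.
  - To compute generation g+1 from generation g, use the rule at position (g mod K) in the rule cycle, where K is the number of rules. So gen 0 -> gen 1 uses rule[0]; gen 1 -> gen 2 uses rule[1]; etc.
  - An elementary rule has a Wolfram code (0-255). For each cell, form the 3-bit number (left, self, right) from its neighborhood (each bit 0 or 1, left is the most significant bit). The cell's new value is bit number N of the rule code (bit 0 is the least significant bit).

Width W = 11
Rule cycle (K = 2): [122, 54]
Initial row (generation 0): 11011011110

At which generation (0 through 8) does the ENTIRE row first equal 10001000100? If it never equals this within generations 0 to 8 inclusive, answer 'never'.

Gen 0: 11011011110
Gen 1 (rule 122): 11111110011
Gen 2 (rule 54): 00000001100
Gen 3 (rule 122): 00000011110
Gen 4 (rule 54): 00000100001
Gen 5 (rule 122): 00001010010
Gen 6 (rule 54): 00011111111
Gen 7 (rule 122): 00110000001
Gen 8 (rule 54): 01001000011

Answer: never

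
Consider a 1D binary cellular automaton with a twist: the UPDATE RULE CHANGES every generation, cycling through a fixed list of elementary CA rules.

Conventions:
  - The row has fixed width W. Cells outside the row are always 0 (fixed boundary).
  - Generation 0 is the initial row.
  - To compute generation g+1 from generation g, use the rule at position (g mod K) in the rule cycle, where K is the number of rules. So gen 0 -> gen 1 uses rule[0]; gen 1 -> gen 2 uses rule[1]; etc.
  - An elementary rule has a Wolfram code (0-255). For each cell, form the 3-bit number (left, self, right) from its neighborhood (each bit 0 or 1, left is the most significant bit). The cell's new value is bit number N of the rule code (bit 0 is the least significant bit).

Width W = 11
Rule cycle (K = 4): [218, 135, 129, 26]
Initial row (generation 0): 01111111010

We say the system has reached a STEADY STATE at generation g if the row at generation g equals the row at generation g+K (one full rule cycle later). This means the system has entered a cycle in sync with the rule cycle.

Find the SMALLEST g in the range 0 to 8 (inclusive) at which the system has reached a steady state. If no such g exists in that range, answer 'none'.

Gen 0: 01111111010
Gen 1 (rule 218): 11111111001
Gen 2 (rule 135): 01111110011
Gen 3 (rule 129): 00111100000
Gen 4 (rule 26): 01100010000
Gen 5 (rule 218): 11110101000
Gen 6 (rule 135): 01100101011
Gen 7 (rule 129): 00000000000
Gen 8 (rule 26): 00000000000
Gen 9 (rule 218): 00000000000
Gen 10 (rule 135): 11111111111
Gen 11 (rule 129): 01111111110
Gen 12 (rule 26): 11000000001

Answer: none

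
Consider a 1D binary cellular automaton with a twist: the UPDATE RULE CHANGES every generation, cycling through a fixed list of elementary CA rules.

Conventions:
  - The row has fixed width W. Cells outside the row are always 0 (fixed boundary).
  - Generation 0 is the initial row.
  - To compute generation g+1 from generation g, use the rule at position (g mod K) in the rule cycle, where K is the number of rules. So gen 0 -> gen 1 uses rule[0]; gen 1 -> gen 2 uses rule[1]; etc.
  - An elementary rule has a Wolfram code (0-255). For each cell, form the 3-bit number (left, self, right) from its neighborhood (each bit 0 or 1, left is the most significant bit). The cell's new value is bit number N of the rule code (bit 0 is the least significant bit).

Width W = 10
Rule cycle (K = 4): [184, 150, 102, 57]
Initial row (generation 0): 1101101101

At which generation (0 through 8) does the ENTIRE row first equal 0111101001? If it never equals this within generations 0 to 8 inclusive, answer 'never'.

Gen 0: 1101101101
Gen 1 (rule 184): 1011011010
Gen 2 (rule 150): 1000000011
Gen 3 (rule 102): 1000000101
Gen 4 (rule 57): 0111110010
Gen 5 (rule 184): 0111101001
Gen 6 (rule 150): 1011001111
Gen 7 (rule 102): 1101010001
Gen 8 (rule 57): 1010101100

Answer: 5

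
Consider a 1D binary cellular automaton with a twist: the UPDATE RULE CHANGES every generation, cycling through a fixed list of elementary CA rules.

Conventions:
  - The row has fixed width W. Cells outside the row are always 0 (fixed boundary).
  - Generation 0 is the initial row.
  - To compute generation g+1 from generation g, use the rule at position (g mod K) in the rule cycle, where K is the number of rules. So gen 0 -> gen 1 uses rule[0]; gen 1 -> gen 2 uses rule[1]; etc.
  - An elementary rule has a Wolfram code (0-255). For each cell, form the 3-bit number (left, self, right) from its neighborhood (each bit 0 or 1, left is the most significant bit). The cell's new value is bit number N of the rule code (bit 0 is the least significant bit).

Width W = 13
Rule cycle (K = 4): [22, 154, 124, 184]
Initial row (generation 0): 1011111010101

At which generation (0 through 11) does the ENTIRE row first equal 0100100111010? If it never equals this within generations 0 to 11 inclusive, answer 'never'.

Answer: never

Derivation:
Gen 0: 1011111010101
Gen 1 (rule 22): 1000000010101
Gen 2 (rule 154): 0100000100000
Gen 3 (rule 124): 0110000110000
Gen 4 (rule 184): 0101000101000
Gen 5 (rule 22): 1101101101100
Gen 6 (rule 154): 1001001001010
Gen 7 (rule 124): 1101101101111
Gen 8 (rule 184): 1011011011110
Gen 9 (rule 22): 1000000000001
Gen 10 (rule 154): 0100000000010
Gen 11 (rule 124): 0110000000011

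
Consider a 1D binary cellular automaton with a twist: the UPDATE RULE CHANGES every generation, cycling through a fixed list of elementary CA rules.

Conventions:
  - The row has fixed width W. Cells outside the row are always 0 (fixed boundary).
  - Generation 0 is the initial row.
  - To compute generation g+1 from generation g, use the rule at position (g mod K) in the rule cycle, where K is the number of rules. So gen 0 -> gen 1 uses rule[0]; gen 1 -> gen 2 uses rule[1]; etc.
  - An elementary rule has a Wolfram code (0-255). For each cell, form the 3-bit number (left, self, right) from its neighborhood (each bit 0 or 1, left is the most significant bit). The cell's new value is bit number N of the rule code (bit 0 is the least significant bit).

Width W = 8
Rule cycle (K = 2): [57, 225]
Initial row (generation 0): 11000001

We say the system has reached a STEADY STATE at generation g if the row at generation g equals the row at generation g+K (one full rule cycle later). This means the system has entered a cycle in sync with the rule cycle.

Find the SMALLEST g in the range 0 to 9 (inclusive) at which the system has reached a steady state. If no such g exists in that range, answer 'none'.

Gen 0: 11000001
Gen 1 (rule 57): 10111100
Gen 2 (rule 225): 01011101
Gen 3 (rule 57): 00110010
Gen 4 (rule 225): 10010000
Gen 5 (rule 57): 01001111
Gen 6 (rule 225): 00000111
Gen 7 (rule 57): 11110100
Gen 8 (rule 225): 01111001
Gen 9 (rule 57): 01000100
Gen 10 (rule 225): 00010001
Gen 11 (rule 57): 11001100

Answer: none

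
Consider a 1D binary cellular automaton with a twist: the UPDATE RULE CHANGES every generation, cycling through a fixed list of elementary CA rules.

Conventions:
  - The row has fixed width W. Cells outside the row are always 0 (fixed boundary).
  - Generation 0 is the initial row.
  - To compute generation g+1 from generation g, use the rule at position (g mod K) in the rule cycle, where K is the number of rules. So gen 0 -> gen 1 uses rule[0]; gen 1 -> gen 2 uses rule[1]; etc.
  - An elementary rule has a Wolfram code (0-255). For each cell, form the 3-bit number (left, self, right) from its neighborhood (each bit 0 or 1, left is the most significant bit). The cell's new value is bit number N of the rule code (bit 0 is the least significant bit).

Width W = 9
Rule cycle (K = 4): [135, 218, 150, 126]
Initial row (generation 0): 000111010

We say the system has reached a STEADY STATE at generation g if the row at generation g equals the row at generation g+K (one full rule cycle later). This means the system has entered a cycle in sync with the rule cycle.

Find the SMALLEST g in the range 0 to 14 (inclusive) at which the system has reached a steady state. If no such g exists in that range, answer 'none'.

Answer: 12

Derivation:
Gen 0: 000111010
Gen 1 (rule 135): 111010010
Gen 2 (rule 218): 111001101
Gen 3 (rule 150): 010110001
Gen 4 (rule 126): 111111011
Gen 5 (rule 135): 011110000
Gen 6 (rule 218): 111111000
Gen 7 (rule 150): 011110100
Gen 8 (rule 126): 110011110
Gen 9 (rule 135): 000101100
Gen 10 (rule 218): 001001110
Gen 11 (rule 150): 011110101
Gen 12 (rule 126): 110011111
Gen 13 (rule 135): 000101110
Gen 14 (rule 218): 001001111
Gen 15 (rule 150): 011110110
Gen 16 (rule 126): 110011111
Gen 17 (rule 135): 000101110
Gen 18 (rule 218): 001001111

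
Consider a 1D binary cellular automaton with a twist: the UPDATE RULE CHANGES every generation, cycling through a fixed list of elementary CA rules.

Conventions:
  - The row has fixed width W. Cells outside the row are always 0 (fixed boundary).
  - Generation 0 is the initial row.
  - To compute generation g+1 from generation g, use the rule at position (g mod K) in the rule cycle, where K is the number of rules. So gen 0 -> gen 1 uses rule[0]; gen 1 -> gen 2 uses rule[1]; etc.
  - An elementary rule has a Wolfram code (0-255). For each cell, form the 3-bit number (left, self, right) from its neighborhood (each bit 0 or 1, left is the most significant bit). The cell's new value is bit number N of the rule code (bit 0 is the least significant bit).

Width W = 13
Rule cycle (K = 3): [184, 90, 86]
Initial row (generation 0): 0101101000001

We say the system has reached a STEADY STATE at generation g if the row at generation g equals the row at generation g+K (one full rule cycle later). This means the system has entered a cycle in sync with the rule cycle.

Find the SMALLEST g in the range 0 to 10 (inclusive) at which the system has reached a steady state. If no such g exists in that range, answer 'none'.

Gen 0: 0101101000001
Gen 1 (rule 184): 0011010100000
Gen 2 (rule 90): 0111000010000
Gen 3 (rule 86): 1001100111000
Gen 4 (rule 184): 0101010110100
Gen 5 (rule 90): 1000000110010
Gen 6 (rule 86): 1100001011111
Gen 7 (rule 184): 1010000111110
Gen 8 (rule 90): 0001001100011
Gen 9 (rule 86): 0011110110101
Gen 10 (rule 184): 0011101101010
Gen 11 (rule 90): 0110101100001
Gen 12 (rule 86): 1010100110011
Gen 13 (rule 184): 0101010101010

Answer: none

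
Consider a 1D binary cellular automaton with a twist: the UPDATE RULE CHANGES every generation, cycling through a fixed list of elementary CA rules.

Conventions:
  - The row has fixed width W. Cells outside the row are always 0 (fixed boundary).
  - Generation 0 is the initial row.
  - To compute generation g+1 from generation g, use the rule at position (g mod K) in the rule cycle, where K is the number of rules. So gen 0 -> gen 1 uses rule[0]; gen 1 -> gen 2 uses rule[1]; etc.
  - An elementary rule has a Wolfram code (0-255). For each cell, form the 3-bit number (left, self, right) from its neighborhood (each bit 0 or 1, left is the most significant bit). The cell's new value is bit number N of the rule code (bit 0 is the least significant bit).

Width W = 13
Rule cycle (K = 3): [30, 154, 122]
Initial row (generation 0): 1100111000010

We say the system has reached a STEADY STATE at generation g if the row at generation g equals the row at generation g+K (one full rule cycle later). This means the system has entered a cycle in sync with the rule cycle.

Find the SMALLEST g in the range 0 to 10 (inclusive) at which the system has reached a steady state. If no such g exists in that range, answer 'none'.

Gen 0: 1100111000010
Gen 1 (rule 30): 1011100100111
Gen 2 (rule 154): 0011011011110
Gen 3 (rule 122): 0111111110011
Gen 4 (rule 30): 1100000001110
Gen 5 (rule 154): 1010000011101
Gen 6 (rule 122): 0101000110110
Gen 7 (rule 30): 1101101100101
Gen 8 (rule 154): 1001001011000
Gen 9 (rule 122): 0110110111100
Gen 10 (rule 30): 1100100100010
Gen 11 (rule 154): 1011011010101
Gen 12 (rule 122): 0111111101010
Gen 13 (rule 30): 1100000001011

Answer: none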